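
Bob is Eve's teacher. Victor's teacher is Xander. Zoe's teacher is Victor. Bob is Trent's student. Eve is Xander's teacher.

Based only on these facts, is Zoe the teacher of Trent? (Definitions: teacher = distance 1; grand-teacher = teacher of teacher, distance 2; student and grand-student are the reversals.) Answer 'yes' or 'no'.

Answer: no

Derivation:
Reconstructing the teacher chain from the given facts:
  Trent -> Bob -> Eve -> Xander -> Victor -> Zoe
(each arrow means 'teacher of the next')
Positions in the chain (0 = top):
  position of Trent: 0
  position of Bob: 1
  position of Eve: 2
  position of Xander: 3
  position of Victor: 4
  position of Zoe: 5

Zoe is at position 5, Trent is at position 0; signed distance (j - i) = -5.
'teacher' requires j - i = 1. Actual distance is -5, so the relation does NOT hold.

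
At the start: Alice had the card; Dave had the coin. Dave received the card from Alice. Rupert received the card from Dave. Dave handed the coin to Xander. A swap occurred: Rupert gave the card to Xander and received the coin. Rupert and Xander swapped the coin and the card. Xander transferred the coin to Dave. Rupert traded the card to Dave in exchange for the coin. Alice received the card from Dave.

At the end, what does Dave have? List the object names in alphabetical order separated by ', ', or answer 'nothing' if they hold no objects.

Tracking all object holders:
Start: card:Alice, coin:Dave
Event 1 (give card: Alice -> Dave). State: card:Dave, coin:Dave
Event 2 (give card: Dave -> Rupert). State: card:Rupert, coin:Dave
Event 3 (give coin: Dave -> Xander). State: card:Rupert, coin:Xander
Event 4 (swap card<->coin: now card:Xander, coin:Rupert). State: card:Xander, coin:Rupert
Event 5 (swap coin<->card: now coin:Xander, card:Rupert). State: card:Rupert, coin:Xander
Event 6 (give coin: Xander -> Dave). State: card:Rupert, coin:Dave
Event 7 (swap card<->coin: now card:Dave, coin:Rupert). State: card:Dave, coin:Rupert
Event 8 (give card: Dave -> Alice). State: card:Alice, coin:Rupert

Final state: card:Alice, coin:Rupert
Dave holds: (nothing).

Answer: nothing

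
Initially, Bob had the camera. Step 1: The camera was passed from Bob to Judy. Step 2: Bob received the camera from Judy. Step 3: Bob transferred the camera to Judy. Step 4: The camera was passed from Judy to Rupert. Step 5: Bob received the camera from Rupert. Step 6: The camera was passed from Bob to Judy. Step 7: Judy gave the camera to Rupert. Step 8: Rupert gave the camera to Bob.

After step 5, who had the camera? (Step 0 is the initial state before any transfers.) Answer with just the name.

Answer: Bob

Derivation:
Tracking the camera holder through step 5:
After step 0 (start): Bob
After step 1: Judy
After step 2: Bob
After step 3: Judy
After step 4: Rupert
After step 5: Bob

At step 5, the holder is Bob.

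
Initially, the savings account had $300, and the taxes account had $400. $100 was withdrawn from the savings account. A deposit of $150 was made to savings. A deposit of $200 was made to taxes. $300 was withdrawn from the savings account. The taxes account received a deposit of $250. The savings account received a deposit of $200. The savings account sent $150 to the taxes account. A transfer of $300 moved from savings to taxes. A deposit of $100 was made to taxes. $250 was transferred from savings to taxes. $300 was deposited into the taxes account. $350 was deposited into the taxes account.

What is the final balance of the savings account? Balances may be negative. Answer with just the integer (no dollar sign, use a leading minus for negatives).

Answer: -450

Derivation:
Tracking account balances step by step:
Start: savings=300, taxes=400
Event 1 (withdraw 100 from savings): savings: 300 - 100 = 200. Balances: savings=200, taxes=400
Event 2 (deposit 150 to savings): savings: 200 + 150 = 350. Balances: savings=350, taxes=400
Event 3 (deposit 200 to taxes): taxes: 400 + 200 = 600. Balances: savings=350, taxes=600
Event 4 (withdraw 300 from savings): savings: 350 - 300 = 50. Balances: savings=50, taxes=600
Event 5 (deposit 250 to taxes): taxes: 600 + 250 = 850. Balances: savings=50, taxes=850
Event 6 (deposit 200 to savings): savings: 50 + 200 = 250. Balances: savings=250, taxes=850
Event 7 (transfer 150 savings -> taxes): savings: 250 - 150 = 100, taxes: 850 + 150 = 1000. Balances: savings=100, taxes=1000
Event 8 (transfer 300 savings -> taxes): savings: 100 - 300 = -200, taxes: 1000 + 300 = 1300. Balances: savings=-200, taxes=1300
Event 9 (deposit 100 to taxes): taxes: 1300 + 100 = 1400. Balances: savings=-200, taxes=1400
Event 10 (transfer 250 savings -> taxes): savings: -200 - 250 = -450, taxes: 1400 + 250 = 1650. Balances: savings=-450, taxes=1650
Event 11 (deposit 300 to taxes): taxes: 1650 + 300 = 1950. Balances: savings=-450, taxes=1950
Event 12 (deposit 350 to taxes): taxes: 1950 + 350 = 2300. Balances: savings=-450, taxes=2300

Final balance of savings: -450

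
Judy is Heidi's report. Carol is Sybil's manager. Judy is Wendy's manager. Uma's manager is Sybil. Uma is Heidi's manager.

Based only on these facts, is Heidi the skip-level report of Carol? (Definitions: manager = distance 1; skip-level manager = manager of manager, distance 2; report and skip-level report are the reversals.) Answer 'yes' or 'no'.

Reconstructing the manager chain from the given facts:
  Carol -> Sybil -> Uma -> Heidi -> Judy -> Wendy
(each arrow means 'manager of the next')
Positions in the chain (0 = top):
  position of Carol: 0
  position of Sybil: 1
  position of Uma: 2
  position of Heidi: 3
  position of Judy: 4
  position of Wendy: 5

Heidi is at position 3, Carol is at position 0; signed distance (j - i) = -3.
'skip-level report' requires j - i = -2. Actual distance is -3, so the relation does NOT hold.

Answer: no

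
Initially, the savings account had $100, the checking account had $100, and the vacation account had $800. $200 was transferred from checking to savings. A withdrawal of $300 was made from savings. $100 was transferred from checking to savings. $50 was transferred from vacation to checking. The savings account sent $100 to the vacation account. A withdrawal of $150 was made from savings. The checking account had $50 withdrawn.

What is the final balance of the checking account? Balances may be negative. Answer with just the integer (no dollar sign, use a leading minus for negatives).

Answer: -200

Derivation:
Tracking account balances step by step:
Start: savings=100, checking=100, vacation=800
Event 1 (transfer 200 checking -> savings): checking: 100 - 200 = -100, savings: 100 + 200 = 300. Balances: savings=300, checking=-100, vacation=800
Event 2 (withdraw 300 from savings): savings: 300 - 300 = 0. Balances: savings=0, checking=-100, vacation=800
Event 3 (transfer 100 checking -> savings): checking: -100 - 100 = -200, savings: 0 + 100 = 100. Balances: savings=100, checking=-200, vacation=800
Event 4 (transfer 50 vacation -> checking): vacation: 800 - 50 = 750, checking: -200 + 50 = -150. Balances: savings=100, checking=-150, vacation=750
Event 5 (transfer 100 savings -> vacation): savings: 100 - 100 = 0, vacation: 750 + 100 = 850. Balances: savings=0, checking=-150, vacation=850
Event 6 (withdraw 150 from savings): savings: 0 - 150 = -150. Balances: savings=-150, checking=-150, vacation=850
Event 7 (withdraw 50 from checking): checking: -150 - 50 = -200. Balances: savings=-150, checking=-200, vacation=850

Final balance of checking: -200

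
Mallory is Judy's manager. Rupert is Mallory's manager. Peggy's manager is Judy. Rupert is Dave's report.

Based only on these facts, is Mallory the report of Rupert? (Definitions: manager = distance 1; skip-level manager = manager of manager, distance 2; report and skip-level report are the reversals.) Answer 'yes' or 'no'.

Reconstructing the manager chain from the given facts:
  Dave -> Rupert -> Mallory -> Judy -> Peggy
(each arrow means 'manager of the next')
Positions in the chain (0 = top):
  position of Dave: 0
  position of Rupert: 1
  position of Mallory: 2
  position of Judy: 3
  position of Peggy: 4

Mallory is at position 2, Rupert is at position 1; signed distance (j - i) = -1.
'report' requires j - i = -1. Actual distance is -1, so the relation HOLDS.

Answer: yes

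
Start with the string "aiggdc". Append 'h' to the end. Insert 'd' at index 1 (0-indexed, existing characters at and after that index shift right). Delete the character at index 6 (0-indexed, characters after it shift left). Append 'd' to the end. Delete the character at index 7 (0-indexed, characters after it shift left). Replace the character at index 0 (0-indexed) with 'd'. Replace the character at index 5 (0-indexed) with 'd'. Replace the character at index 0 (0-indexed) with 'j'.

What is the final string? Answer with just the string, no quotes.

Answer: jdiggdh

Derivation:
Applying each edit step by step:
Start: "aiggdc"
Op 1 (append 'h'): "aiggdc" -> "aiggdch"
Op 2 (insert 'd' at idx 1): "aiggdch" -> "adiggdch"
Op 3 (delete idx 6 = 'c'): "adiggdch" -> "adiggdh"
Op 4 (append 'd'): "adiggdh" -> "adiggdhd"
Op 5 (delete idx 7 = 'd'): "adiggdhd" -> "adiggdh"
Op 6 (replace idx 0: 'a' -> 'd'): "adiggdh" -> "ddiggdh"
Op 7 (replace idx 5: 'd' -> 'd'): "ddiggdh" -> "ddiggdh"
Op 8 (replace idx 0: 'd' -> 'j'): "ddiggdh" -> "jdiggdh"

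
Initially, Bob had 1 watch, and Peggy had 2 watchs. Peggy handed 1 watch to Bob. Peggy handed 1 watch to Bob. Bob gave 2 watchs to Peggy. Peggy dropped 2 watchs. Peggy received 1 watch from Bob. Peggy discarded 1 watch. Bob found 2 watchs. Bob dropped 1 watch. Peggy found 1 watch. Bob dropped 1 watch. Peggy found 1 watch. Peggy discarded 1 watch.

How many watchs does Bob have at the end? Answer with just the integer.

Tracking counts step by step:
Start: Bob=1, Peggy=2
Event 1 (Peggy -> Bob, 1): Peggy: 2 -> 1, Bob: 1 -> 2. State: Bob=2, Peggy=1
Event 2 (Peggy -> Bob, 1): Peggy: 1 -> 0, Bob: 2 -> 3. State: Bob=3, Peggy=0
Event 3 (Bob -> Peggy, 2): Bob: 3 -> 1, Peggy: 0 -> 2. State: Bob=1, Peggy=2
Event 4 (Peggy -2): Peggy: 2 -> 0. State: Bob=1, Peggy=0
Event 5 (Bob -> Peggy, 1): Bob: 1 -> 0, Peggy: 0 -> 1. State: Bob=0, Peggy=1
Event 6 (Peggy -1): Peggy: 1 -> 0. State: Bob=0, Peggy=0
Event 7 (Bob +2): Bob: 0 -> 2. State: Bob=2, Peggy=0
Event 8 (Bob -1): Bob: 2 -> 1. State: Bob=1, Peggy=0
Event 9 (Peggy +1): Peggy: 0 -> 1. State: Bob=1, Peggy=1
Event 10 (Bob -1): Bob: 1 -> 0. State: Bob=0, Peggy=1
Event 11 (Peggy +1): Peggy: 1 -> 2. State: Bob=0, Peggy=2
Event 12 (Peggy -1): Peggy: 2 -> 1. State: Bob=0, Peggy=1

Bob's final count: 0

Answer: 0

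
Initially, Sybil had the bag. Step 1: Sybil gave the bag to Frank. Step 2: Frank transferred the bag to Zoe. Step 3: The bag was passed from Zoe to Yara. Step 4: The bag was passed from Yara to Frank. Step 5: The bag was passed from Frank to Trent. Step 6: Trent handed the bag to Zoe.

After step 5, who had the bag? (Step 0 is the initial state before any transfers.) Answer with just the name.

Tracking the bag holder through step 5:
After step 0 (start): Sybil
After step 1: Frank
After step 2: Zoe
After step 3: Yara
After step 4: Frank
After step 5: Trent

At step 5, the holder is Trent.

Answer: Trent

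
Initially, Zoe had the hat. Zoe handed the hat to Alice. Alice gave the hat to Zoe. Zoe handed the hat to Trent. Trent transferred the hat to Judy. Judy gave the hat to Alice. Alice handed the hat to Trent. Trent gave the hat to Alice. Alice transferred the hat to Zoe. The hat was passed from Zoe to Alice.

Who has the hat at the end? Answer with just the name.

Answer: Alice

Derivation:
Tracking the hat through each event:
Start: Zoe has the hat.
After event 1: Alice has the hat.
After event 2: Zoe has the hat.
After event 3: Trent has the hat.
After event 4: Judy has the hat.
After event 5: Alice has the hat.
After event 6: Trent has the hat.
After event 7: Alice has the hat.
After event 8: Zoe has the hat.
After event 9: Alice has the hat.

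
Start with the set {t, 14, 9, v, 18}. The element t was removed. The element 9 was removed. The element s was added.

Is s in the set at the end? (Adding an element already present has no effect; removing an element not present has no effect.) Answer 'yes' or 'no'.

Tracking the set through each operation:
Start: {14, 18, 9, t, v}
Event 1 (remove t): removed. Set: {14, 18, 9, v}
Event 2 (remove 9): removed. Set: {14, 18, v}
Event 3 (add s): added. Set: {14, 18, s, v}

Final set: {14, 18, s, v} (size 4)
s is in the final set.

Answer: yes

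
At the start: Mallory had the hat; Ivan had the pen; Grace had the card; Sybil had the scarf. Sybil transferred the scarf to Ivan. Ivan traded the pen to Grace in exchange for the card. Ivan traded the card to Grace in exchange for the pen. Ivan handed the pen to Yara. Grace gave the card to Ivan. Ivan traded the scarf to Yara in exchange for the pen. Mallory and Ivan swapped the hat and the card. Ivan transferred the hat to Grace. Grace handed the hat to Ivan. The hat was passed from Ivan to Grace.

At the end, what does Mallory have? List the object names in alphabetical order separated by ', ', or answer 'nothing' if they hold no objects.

Tracking all object holders:
Start: hat:Mallory, pen:Ivan, card:Grace, scarf:Sybil
Event 1 (give scarf: Sybil -> Ivan). State: hat:Mallory, pen:Ivan, card:Grace, scarf:Ivan
Event 2 (swap pen<->card: now pen:Grace, card:Ivan). State: hat:Mallory, pen:Grace, card:Ivan, scarf:Ivan
Event 3 (swap card<->pen: now card:Grace, pen:Ivan). State: hat:Mallory, pen:Ivan, card:Grace, scarf:Ivan
Event 4 (give pen: Ivan -> Yara). State: hat:Mallory, pen:Yara, card:Grace, scarf:Ivan
Event 5 (give card: Grace -> Ivan). State: hat:Mallory, pen:Yara, card:Ivan, scarf:Ivan
Event 6 (swap scarf<->pen: now scarf:Yara, pen:Ivan). State: hat:Mallory, pen:Ivan, card:Ivan, scarf:Yara
Event 7 (swap hat<->card: now hat:Ivan, card:Mallory). State: hat:Ivan, pen:Ivan, card:Mallory, scarf:Yara
Event 8 (give hat: Ivan -> Grace). State: hat:Grace, pen:Ivan, card:Mallory, scarf:Yara
Event 9 (give hat: Grace -> Ivan). State: hat:Ivan, pen:Ivan, card:Mallory, scarf:Yara
Event 10 (give hat: Ivan -> Grace). State: hat:Grace, pen:Ivan, card:Mallory, scarf:Yara

Final state: hat:Grace, pen:Ivan, card:Mallory, scarf:Yara
Mallory holds: card.

Answer: card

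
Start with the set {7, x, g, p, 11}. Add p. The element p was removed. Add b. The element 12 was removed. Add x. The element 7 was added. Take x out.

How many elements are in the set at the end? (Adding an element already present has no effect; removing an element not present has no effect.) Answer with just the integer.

Tracking the set through each operation:
Start: {11, 7, g, p, x}
Event 1 (add p): already present, no change. Set: {11, 7, g, p, x}
Event 2 (remove p): removed. Set: {11, 7, g, x}
Event 3 (add b): added. Set: {11, 7, b, g, x}
Event 4 (remove 12): not present, no change. Set: {11, 7, b, g, x}
Event 5 (add x): already present, no change. Set: {11, 7, b, g, x}
Event 6 (add 7): already present, no change. Set: {11, 7, b, g, x}
Event 7 (remove x): removed. Set: {11, 7, b, g}

Final set: {11, 7, b, g} (size 4)

Answer: 4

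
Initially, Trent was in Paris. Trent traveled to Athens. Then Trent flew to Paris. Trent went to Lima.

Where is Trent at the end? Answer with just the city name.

Tracking Trent's location:
Start: Trent is in Paris.
After move 1: Paris -> Athens. Trent is in Athens.
After move 2: Athens -> Paris. Trent is in Paris.
After move 3: Paris -> Lima. Trent is in Lima.

Answer: Lima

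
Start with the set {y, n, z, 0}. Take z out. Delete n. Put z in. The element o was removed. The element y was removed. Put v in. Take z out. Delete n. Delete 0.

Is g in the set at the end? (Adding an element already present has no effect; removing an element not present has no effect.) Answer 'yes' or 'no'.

Answer: no

Derivation:
Tracking the set through each operation:
Start: {0, n, y, z}
Event 1 (remove z): removed. Set: {0, n, y}
Event 2 (remove n): removed. Set: {0, y}
Event 3 (add z): added. Set: {0, y, z}
Event 4 (remove o): not present, no change. Set: {0, y, z}
Event 5 (remove y): removed. Set: {0, z}
Event 6 (add v): added. Set: {0, v, z}
Event 7 (remove z): removed. Set: {0, v}
Event 8 (remove n): not present, no change. Set: {0, v}
Event 9 (remove 0): removed. Set: {v}

Final set: {v} (size 1)
g is NOT in the final set.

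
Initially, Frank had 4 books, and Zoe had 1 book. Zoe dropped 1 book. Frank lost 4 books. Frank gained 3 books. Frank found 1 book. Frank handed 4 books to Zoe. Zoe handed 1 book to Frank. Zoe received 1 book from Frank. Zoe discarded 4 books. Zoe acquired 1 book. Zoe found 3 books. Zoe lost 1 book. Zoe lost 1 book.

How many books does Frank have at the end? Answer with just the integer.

Answer: 0

Derivation:
Tracking counts step by step:
Start: Frank=4, Zoe=1
Event 1 (Zoe -1): Zoe: 1 -> 0. State: Frank=4, Zoe=0
Event 2 (Frank -4): Frank: 4 -> 0. State: Frank=0, Zoe=0
Event 3 (Frank +3): Frank: 0 -> 3. State: Frank=3, Zoe=0
Event 4 (Frank +1): Frank: 3 -> 4. State: Frank=4, Zoe=0
Event 5 (Frank -> Zoe, 4): Frank: 4 -> 0, Zoe: 0 -> 4. State: Frank=0, Zoe=4
Event 6 (Zoe -> Frank, 1): Zoe: 4 -> 3, Frank: 0 -> 1. State: Frank=1, Zoe=3
Event 7 (Frank -> Zoe, 1): Frank: 1 -> 0, Zoe: 3 -> 4. State: Frank=0, Zoe=4
Event 8 (Zoe -4): Zoe: 4 -> 0. State: Frank=0, Zoe=0
Event 9 (Zoe +1): Zoe: 0 -> 1. State: Frank=0, Zoe=1
Event 10 (Zoe +3): Zoe: 1 -> 4. State: Frank=0, Zoe=4
Event 11 (Zoe -1): Zoe: 4 -> 3. State: Frank=0, Zoe=3
Event 12 (Zoe -1): Zoe: 3 -> 2. State: Frank=0, Zoe=2

Frank's final count: 0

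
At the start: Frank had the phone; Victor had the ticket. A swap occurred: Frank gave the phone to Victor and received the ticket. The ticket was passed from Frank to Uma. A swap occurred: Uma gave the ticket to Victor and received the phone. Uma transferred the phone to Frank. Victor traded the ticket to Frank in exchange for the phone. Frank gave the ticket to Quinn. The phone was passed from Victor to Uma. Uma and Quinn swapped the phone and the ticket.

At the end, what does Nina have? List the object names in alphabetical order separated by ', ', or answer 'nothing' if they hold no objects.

Answer: nothing

Derivation:
Tracking all object holders:
Start: phone:Frank, ticket:Victor
Event 1 (swap phone<->ticket: now phone:Victor, ticket:Frank). State: phone:Victor, ticket:Frank
Event 2 (give ticket: Frank -> Uma). State: phone:Victor, ticket:Uma
Event 3 (swap ticket<->phone: now ticket:Victor, phone:Uma). State: phone:Uma, ticket:Victor
Event 4 (give phone: Uma -> Frank). State: phone:Frank, ticket:Victor
Event 5 (swap ticket<->phone: now ticket:Frank, phone:Victor). State: phone:Victor, ticket:Frank
Event 6 (give ticket: Frank -> Quinn). State: phone:Victor, ticket:Quinn
Event 7 (give phone: Victor -> Uma). State: phone:Uma, ticket:Quinn
Event 8 (swap phone<->ticket: now phone:Quinn, ticket:Uma). State: phone:Quinn, ticket:Uma

Final state: phone:Quinn, ticket:Uma
Nina holds: (nothing).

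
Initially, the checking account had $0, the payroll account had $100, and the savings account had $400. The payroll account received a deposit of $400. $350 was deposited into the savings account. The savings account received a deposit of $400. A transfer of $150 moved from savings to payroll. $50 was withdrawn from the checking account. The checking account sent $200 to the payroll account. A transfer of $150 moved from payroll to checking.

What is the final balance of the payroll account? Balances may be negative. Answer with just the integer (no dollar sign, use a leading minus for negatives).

Tracking account balances step by step:
Start: checking=0, payroll=100, savings=400
Event 1 (deposit 400 to payroll): payroll: 100 + 400 = 500. Balances: checking=0, payroll=500, savings=400
Event 2 (deposit 350 to savings): savings: 400 + 350 = 750. Balances: checking=0, payroll=500, savings=750
Event 3 (deposit 400 to savings): savings: 750 + 400 = 1150. Balances: checking=0, payroll=500, savings=1150
Event 4 (transfer 150 savings -> payroll): savings: 1150 - 150 = 1000, payroll: 500 + 150 = 650. Balances: checking=0, payroll=650, savings=1000
Event 5 (withdraw 50 from checking): checking: 0 - 50 = -50. Balances: checking=-50, payroll=650, savings=1000
Event 6 (transfer 200 checking -> payroll): checking: -50 - 200 = -250, payroll: 650 + 200 = 850. Balances: checking=-250, payroll=850, savings=1000
Event 7 (transfer 150 payroll -> checking): payroll: 850 - 150 = 700, checking: -250 + 150 = -100. Balances: checking=-100, payroll=700, savings=1000

Final balance of payroll: 700

Answer: 700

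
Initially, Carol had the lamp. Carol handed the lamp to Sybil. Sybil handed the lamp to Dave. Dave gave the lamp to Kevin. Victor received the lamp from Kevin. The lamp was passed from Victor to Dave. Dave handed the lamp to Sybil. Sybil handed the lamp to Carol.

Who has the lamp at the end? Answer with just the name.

Answer: Carol

Derivation:
Tracking the lamp through each event:
Start: Carol has the lamp.
After event 1: Sybil has the lamp.
After event 2: Dave has the lamp.
After event 3: Kevin has the lamp.
After event 4: Victor has the lamp.
After event 5: Dave has the lamp.
After event 6: Sybil has the lamp.
After event 7: Carol has the lamp.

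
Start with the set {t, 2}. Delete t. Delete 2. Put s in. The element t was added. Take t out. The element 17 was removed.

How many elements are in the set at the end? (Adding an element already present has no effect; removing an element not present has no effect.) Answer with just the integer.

Answer: 1

Derivation:
Tracking the set through each operation:
Start: {2, t}
Event 1 (remove t): removed. Set: {2}
Event 2 (remove 2): removed. Set: {}
Event 3 (add s): added. Set: {s}
Event 4 (add t): added. Set: {s, t}
Event 5 (remove t): removed. Set: {s}
Event 6 (remove 17): not present, no change. Set: {s}

Final set: {s} (size 1)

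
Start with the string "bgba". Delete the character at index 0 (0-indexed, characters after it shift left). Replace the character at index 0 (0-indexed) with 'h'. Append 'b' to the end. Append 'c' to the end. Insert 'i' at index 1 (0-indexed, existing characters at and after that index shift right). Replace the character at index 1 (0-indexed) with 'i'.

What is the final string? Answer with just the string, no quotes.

Answer: hibabc

Derivation:
Applying each edit step by step:
Start: "bgba"
Op 1 (delete idx 0 = 'b'): "bgba" -> "gba"
Op 2 (replace idx 0: 'g' -> 'h'): "gba" -> "hba"
Op 3 (append 'b'): "hba" -> "hbab"
Op 4 (append 'c'): "hbab" -> "hbabc"
Op 5 (insert 'i' at idx 1): "hbabc" -> "hibabc"
Op 6 (replace idx 1: 'i' -> 'i'): "hibabc" -> "hibabc"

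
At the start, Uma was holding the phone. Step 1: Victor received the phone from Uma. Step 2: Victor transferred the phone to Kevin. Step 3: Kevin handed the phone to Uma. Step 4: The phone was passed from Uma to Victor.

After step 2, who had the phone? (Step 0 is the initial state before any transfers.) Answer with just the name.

Answer: Kevin

Derivation:
Tracking the phone holder through step 2:
After step 0 (start): Uma
After step 1: Victor
After step 2: Kevin

At step 2, the holder is Kevin.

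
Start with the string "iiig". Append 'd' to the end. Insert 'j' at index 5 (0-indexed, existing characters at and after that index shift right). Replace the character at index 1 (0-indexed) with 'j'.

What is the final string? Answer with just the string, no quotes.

Answer: ijigdj

Derivation:
Applying each edit step by step:
Start: "iiig"
Op 1 (append 'd'): "iiig" -> "iiigd"
Op 2 (insert 'j' at idx 5): "iiigd" -> "iiigdj"
Op 3 (replace idx 1: 'i' -> 'j'): "iiigdj" -> "ijigdj"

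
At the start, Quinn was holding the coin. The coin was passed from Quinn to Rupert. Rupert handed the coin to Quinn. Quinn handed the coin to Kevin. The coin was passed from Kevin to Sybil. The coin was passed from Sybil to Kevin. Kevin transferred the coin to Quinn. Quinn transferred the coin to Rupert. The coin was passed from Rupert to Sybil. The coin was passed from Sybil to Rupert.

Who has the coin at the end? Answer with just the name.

Answer: Rupert

Derivation:
Tracking the coin through each event:
Start: Quinn has the coin.
After event 1: Rupert has the coin.
After event 2: Quinn has the coin.
After event 3: Kevin has the coin.
After event 4: Sybil has the coin.
After event 5: Kevin has the coin.
After event 6: Quinn has the coin.
After event 7: Rupert has the coin.
After event 8: Sybil has the coin.
After event 9: Rupert has the coin.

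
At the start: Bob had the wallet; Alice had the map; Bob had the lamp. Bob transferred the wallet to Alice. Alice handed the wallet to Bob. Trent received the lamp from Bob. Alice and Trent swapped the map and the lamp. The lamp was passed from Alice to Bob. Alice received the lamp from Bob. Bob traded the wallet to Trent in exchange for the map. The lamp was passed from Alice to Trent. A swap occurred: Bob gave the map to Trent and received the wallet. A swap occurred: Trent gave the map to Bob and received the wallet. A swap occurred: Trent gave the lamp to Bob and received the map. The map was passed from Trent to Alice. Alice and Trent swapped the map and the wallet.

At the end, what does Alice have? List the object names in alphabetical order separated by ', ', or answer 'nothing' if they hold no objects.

Answer: wallet

Derivation:
Tracking all object holders:
Start: wallet:Bob, map:Alice, lamp:Bob
Event 1 (give wallet: Bob -> Alice). State: wallet:Alice, map:Alice, lamp:Bob
Event 2 (give wallet: Alice -> Bob). State: wallet:Bob, map:Alice, lamp:Bob
Event 3 (give lamp: Bob -> Trent). State: wallet:Bob, map:Alice, lamp:Trent
Event 4 (swap map<->lamp: now map:Trent, lamp:Alice). State: wallet:Bob, map:Trent, lamp:Alice
Event 5 (give lamp: Alice -> Bob). State: wallet:Bob, map:Trent, lamp:Bob
Event 6 (give lamp: Bob -> Alice). State: wallet:Bob, map:Trent, lamp:Alice
Event 7 (swap wallet<->map: now wallet:Trent, map:Bob). State: wallet:Trent, map:Bob, lamp:Alice
Event 8 (give lamp: Alice -> Trent). State: wallet:Trent, map:Bob, lamp:Trent
Event 9 (swap map<->wallet: now map:Trent, wallet:Bob). State: wallet:Bob, map:Trent, lamp:Trent
Event 10 (swap map<->wallet: now map:Bob, wallet:Trent). State: wallet:Trent, map:Bob, lamp:Trent
Event 11 (swap lamp<->map: now lamp:Bob, map:Trent). State: wallet:Trent, map:Trent, lamp:Bob
Event 12 (give map: Trent -> Alice). State: wallet:Trent, map:Alice, lamp:Bob
Event 13 (swap map<->wallet: now map:Trent, wallet:Alice). State: wallet:Alice, map:Trent, lamp:Bob

Final state: wallet:Alice, map:Trent, lamp:Bob
Alice holds: wallet.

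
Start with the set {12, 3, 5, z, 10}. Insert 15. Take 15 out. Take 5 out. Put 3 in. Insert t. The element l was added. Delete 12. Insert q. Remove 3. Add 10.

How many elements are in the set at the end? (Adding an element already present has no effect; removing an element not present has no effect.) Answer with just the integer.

Tracking the set through each operation:
Start: {10, 12, 3, 5, z}
Event 1 (add 15): added. Set: {10, 12, 15, 3, 5, z}
Event 2 (remove 15): removed. Set: {10, 12, 3, 5, z}
Event 3 (remove 5): removed. Set: {10, 12, 3, z}
Event 4 (add 3): already present, no change. Set: {10, 12, 3, z}
Event 5 (add t): added. Set: {10, 12, 3, t, z}
Event 6 (add l): added. Set: {10, 12, 3, l, t, z}
Event 7 (remove 12): removed. Set: {10, 3, l, t, z}
Event 8 (add q): added. Set: {10, 3, l, q, t, z}
Event 9 (remove 3): removed. Set: {10, l, q, t, z}
Event 10 (add 10): already present, no change. Set: {10, l, q, t, z}

Final set: {10, l, q, t, z} (size 5)

Answer: 5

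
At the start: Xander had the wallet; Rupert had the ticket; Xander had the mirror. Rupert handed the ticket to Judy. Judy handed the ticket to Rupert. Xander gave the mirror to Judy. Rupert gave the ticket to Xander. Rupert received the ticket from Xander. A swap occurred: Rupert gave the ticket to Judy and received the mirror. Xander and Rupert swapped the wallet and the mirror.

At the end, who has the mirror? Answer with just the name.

Answer: Xander

Derivation:
Tracking all object holders:
Start: wallet:Xander, ticket:Rupert, mirror:Xander
Event 1 (give ticket: Rupert -> Judy). State: wallet:Xander, ticket:Judy, mirror:Xander
Event 2 (give ticket: Judy -> Rupert). State: wallet:Xander, ticket:Rupert, mirror:Xander
Event 3 (give mirror: Xander -> Judy). State: wallet:Xander, ticket:Rupert, mirror:Judy
Event 4 (give ticket: Rupert -> Xander). State: wallet:Xander, ticket:Xander, mirror:Judy
Event 5 (give ticket: Xander -> Rupert). State: wallet:Xander, ticket:Rupert, mirror:Judy
Event 6 (swap ticket<->mirror: now ticket:Judy, mirror:Rupert). State: wallet:Xander, ticket:Judy, mirror:Rupert
Event 7 (swap wallet<->mirror: now wallet:Rupert, mirror:Xander). State: wallet:Rupert, ticket:Judy, mirror:Xander

Final state: wallet:Rupert, ticket:Judy, mirror:Xander
The mirror is held by Xander.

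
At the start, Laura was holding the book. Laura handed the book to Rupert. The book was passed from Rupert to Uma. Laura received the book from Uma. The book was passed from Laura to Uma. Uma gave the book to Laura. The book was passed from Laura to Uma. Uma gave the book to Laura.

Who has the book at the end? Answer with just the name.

Tracking the book through each event:
Start: Laura has the book.
After event 1: Rupert has the book.
After event 2: Uma has the book.
After event 3: Laura has the book.
After event 4: Uma has the book.
After event 5: Laura has the book.
After event 6: Uma has the book.
After event 7: Laura has the book.

Answer: Laura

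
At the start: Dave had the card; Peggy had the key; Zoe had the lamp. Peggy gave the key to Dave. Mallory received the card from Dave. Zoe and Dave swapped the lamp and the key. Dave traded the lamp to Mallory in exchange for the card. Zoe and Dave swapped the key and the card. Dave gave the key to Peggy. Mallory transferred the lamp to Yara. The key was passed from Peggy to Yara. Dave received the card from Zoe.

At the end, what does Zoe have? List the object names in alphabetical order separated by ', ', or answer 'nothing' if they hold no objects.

Tracking all object holders:
Start: card:Dave, key:Peggy, lamp:Zoe
Event 1 (give key: Peggy -> Dave). State: card:Dave, key:Dave, lamp:Zoe
Event 2 (give card: Dave -> Mallory). State: card:Mallory, key:Dave, lamp:Zoe
Event 3 (swap lamp<->key: now lamp:Dave, key:Zoe). State: card:Mallory, key:Zoe, lamp:Dave
Event 4 (swap lamp<->card: now lamp:Mallory, card:Dave). State: card:Dave, key:Zoe, lamp:Mallory
Event 5 (swap key<->card: now key:Dave, card:Zoe). State: card:Zoe, key:Dave, lamp:Mallory
Event 6 (give key: Dave -> Peggy). State: card:Zoe, key:Peggy, lamp:Mallory
Event 7 (give lamp: Mallory -> Yara). State: card:Zoe, key:Peggy, lamp:Yara
Event 8 (give key: Peggy -> Yara). State: card:Zoe, key:Yara, lamp:Yara
Event 9 (give card: Zoe -> Dave). State: card:Dave, key:Yara, lamp:Yara

Final state: card:Dave, key:Yara, lamp:Yara
Zoe holds: (nothing).

Answer: nothing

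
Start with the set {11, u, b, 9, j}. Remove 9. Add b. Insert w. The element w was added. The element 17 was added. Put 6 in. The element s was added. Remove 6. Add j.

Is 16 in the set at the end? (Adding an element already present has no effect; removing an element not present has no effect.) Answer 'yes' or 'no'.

Tracking the set through each operation:
Start: {11, 9, b, j, u}
Event 1 (remove 9): removed. Set: {11, b, j, u}
Event 2 (add b): already present, no change. Set: {11, b, j, u}
Event 3 (add w): added. Set: {11, b, j, u, w}
Event 4 (add w): already present, no change. Set: {11, b, j, u, w}
Event 5 (add 17): added. Set: {11, 17, b, j, u, w}
Event 6 (add 6): added. Set: {11, 17, 6, b, j, u, w}
Event 7 (add s): added. Set: {11, 17, 6, b, j, s, u, w}
Event 8 (remove 6): removed. Set: {11, 17, b, j, s, u, w}
Event 9 (add j): already present, no change. Set: {11, 17, b, j, s, u, w}

Final set: {11, 17, b, j, s, u, w} (size 7)
16 is NOT in the final set.

Answer: no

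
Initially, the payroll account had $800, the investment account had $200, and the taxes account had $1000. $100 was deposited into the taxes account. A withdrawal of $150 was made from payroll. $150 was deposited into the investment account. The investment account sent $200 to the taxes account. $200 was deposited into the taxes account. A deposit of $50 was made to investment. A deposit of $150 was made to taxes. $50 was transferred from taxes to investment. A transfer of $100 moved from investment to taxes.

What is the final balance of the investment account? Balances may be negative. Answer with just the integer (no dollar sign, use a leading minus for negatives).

Answer: 150

Derivation:
Tracking account balances step by step:
Start: payroll=800, investment=200, taxes=1000
Event 1 (deposit 100 to taxes): taxes: 1000 + 100 = 1100. Balances: payroll=800, investment=200, taxes=1100
Event 2 (withdraw 150 from payroll): payroll: 800 - 150 = 650. Balances: payroll=650, investment=200, taxes=1100
Event 3 (deposit 150 to investment): investment: 200 + 150 = 350. Balances: payroll=650, investment=350, taxes=1100
Event 4 (transfer 200 investment -> taxes): investment: 350 - 200 = 150, taxes: 1100 + 200 = 1300. Balances: payroll=650, investment=150, taxes=1300
Event 5 (deposit 200 to taxes): taxes: 1300 + 200 = 1500. Balances: payroll=650, investment=150, taxes=1500
Event 6 (deposit 50 to investment): investment: 150 + 50 = 200. Balances: payroll=650, investment=200, taxes=1500
Event 7 (deposit 150 to taxes): taxes: 1500 + 150 = 1650. Balances: payroll=650, investment=200, taxes=1650
Event 8 (transfer 50 taxes -> investment): taxes: 1650 - 50 = 1600, investment: 200 + 50 = 250. Balances: payroll=650, investment=250, taxes=1600
Event 9 (transfer 100 investment -> taxes): investment: 250 - 100 = 150, taxes: 1600 + 100 = 1700. Balances: payroll=650, investment=150, taxes=1700

Final balance of investment: 150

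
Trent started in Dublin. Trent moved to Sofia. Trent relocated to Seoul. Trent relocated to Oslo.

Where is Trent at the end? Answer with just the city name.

Answer: Oslo

Derivation:
Tracking Trent's location:
Start: Trent is in Dublin.
After move 1: Dublin -> Sofia. Trent is in Sofia.
After move 2: Sofia -> Seoul. Trent is in Seoul.
After move 3: Seoul -> Oslo. Trent is in Oslo.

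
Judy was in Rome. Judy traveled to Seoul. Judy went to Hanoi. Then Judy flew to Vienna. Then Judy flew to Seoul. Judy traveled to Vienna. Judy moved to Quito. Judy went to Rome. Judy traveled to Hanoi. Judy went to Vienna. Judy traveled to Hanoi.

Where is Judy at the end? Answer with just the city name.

Answer: Hanoi

Derivation:
Tracking Judy's location:
Start: Judy is in Rome.
After move 1: Rome -> Seoul. Judy is in Seoul.
After move 2: Seoul -> Hanoi. Judy is in Hanoi.
After move 3: Hanoi -> Vienna. Judy is in Vienna.
After move 4: Vienna -> Seoul. Judy is in Seoul.
After move 5: Seoul -> Vienna. Judy is in Vienna.
After move 6: Vienna -> Quito. Judy is in Quito.
After move 7: Quito -> Rome. Judy is in Rome.
After move 8: Rome -> Hanoi. Judy is in Hanoi.
After move 9: Hanoi -> Vienna. Judy is in Vienna.
After move 10: Vienna -> Hanoi. Judy is in Hanoi.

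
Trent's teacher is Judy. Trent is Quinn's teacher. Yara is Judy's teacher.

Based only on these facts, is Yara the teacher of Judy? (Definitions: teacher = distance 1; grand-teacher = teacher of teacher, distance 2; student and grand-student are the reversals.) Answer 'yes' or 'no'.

Answer: yes

Derivation:
Reconstructing the teacher chain from the given facts:
  Yara -> Judy -> Trent -> Quinn
(each arrow means 'teacher of the next')
Positions in the chain (0 = top):
  position of Yara: 0
  position of Judy: 1
  position of Trent: 2
  position of Quinn: 3

Yara is at position 0, Judy is at position 1; signed distance (j - i) = 1.
'teacher' requires j - i = 1. Actual distance is 1, so the relation HOLDS.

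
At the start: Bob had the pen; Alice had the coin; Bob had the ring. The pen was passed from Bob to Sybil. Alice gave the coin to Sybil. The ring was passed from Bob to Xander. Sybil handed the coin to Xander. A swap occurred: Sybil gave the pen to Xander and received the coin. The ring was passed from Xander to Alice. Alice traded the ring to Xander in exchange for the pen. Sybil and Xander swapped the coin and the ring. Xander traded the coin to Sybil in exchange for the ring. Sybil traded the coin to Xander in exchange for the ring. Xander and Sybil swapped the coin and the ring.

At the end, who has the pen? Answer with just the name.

Answer: Alice

Derivation:
Tracking all object holders:
Start: pen:Bob, coin:Alice, ring:Bob
Event 1 (give pen: Bob -> Sybil). State: pen:Sybil, coin:Alice, ring:Bob
Event 2 (give coin: Alice -> Sybil). State: pen:Sybil, coin:Sybil, ring:Bob
Event 3 (give ring: Bob -> Xander). State: pen:Sybil, coin:Sybil, ring:Xander
Event 4 (give coin: Sybil -> Xander). State: pen:Sybil, coin:Xander, ring:Xander
Event 5 (swap pen<->coin: now pen:Xander, coin:Sybil). State: pen:Xander, coin:Sybil, ring:Xander
Event 6 (give ring: Xander -> Alice). State: pen:Xander, coin:Sybil, ring:Alice
Event 7 (swap ring<->pen: now ring:Xander, pen:Alice). State: pen:Alice, coin:Sybil, ring:Xander
Event 8 (swap coin<->ring: now coin:Xander, ring:Sybil). State: pen:Alice, coin:Xander, ring:Sybil
Event 9 (swap coin<->ring: now coin:Sybil, ring:Xander). State: pen:Alice, coin:Sybil, ring:Xander
Event 10 (swap coin<->ring: now coin:Xander, ring:Sybil). State: pen:Alice, coin:Xander, ring:Sybil
Event 11 (swap coin<->ring: now coin:Sybil, ring:Xander). State: pen:Alice, coin:Sybil, ring:Xander

Final state: pen:Alice, coin:Sybil, ring:Xander
The pen is held by Alice.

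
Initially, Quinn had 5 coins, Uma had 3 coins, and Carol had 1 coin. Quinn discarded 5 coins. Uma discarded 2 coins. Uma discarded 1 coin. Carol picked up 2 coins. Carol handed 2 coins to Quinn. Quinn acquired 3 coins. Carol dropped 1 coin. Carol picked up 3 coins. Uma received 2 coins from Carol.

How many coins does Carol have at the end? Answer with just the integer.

Answer: 1

Derivation:
Tracking counts step by step:
Start: Quinn=5, Uma=3, Carol=1
Event 1 (Quinn -5): Quinn: 5 -> 0. State: Quinn=0, Uma=3, Carol=1
Event 2 (Uma -2): Uma: 3 -> 1. State: Quinn=0, Uma=1, Carol=1
Event 3 (Uma -1): Uma: 1 -> 0. State: Quinn=0, Uma=0, Carol=1
Event 4 (Carol +2): Carol: 1 -> 3. State: Quinn=0, Uma=0, Carol=3
Event 5 (Carol -> Quinn, 2): Carol: 3 -> 1, Quinn: 0 -> 2. State: Quinn=2, Uma=0, Carol=1
Event 6 (Quinn +3): Quinn: 2 -> 5. State: Quinn=5, Uma=0, Carol=1
Event 7 (Carol -1): Carol: 1 -> 0. State: Quinn=5, Uma=0, Carol=0
Event 8 (Carol +3): Carol: 0 -> 3. State: Quinn=5, Uma=0, Carol=3
Event 9 (Carol -> Uma, 2): Carol: 3 -> 1, Uma: 0 -> 2. State: Quinn=5, Uma=2, Carol=1

Carol's final count: 1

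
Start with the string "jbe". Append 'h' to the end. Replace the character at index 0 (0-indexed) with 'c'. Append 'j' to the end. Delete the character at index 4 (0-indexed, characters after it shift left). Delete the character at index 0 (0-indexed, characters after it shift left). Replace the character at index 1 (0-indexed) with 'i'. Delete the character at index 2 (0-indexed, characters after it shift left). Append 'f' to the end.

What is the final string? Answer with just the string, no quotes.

Applying each edit step by step:
Start: "jbe"
Op 1 (append 'h'): "jbe" -> "jbeh"
Op 2 (replace idx 0: 'j' -> 'c'): "jbeh" -> "cbeh"
Op 3 (append 'j'): "cbeh" -> "cbehj"
Op 4 (delete idx 4 = 'j'): "cbehj" -> "cbeh"
Op 5 (delete idx 0 = 'c'): "cbeh" -> "beh"
Op 6 (replace idx 1: 'e' -> 'i'): "beh" -> "bih"
Op 7 (delete idx 2 = 'h'): "bih" -> "bi"
Op 8 (append 'f'): "bi" -> "bif"

Answer: bif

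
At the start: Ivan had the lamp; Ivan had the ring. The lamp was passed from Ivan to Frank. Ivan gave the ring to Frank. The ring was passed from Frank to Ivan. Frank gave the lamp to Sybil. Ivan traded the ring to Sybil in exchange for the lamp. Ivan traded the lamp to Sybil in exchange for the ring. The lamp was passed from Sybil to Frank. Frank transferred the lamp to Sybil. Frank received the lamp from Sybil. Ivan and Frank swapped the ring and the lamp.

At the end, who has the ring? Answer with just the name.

Tracking all object holders:
Start: lamp:Ivan, ring:Ivan
Event 1 (give lamp: Ivan -> Frank). State: lamp:Frank, ring:Ivan
Event 2 (give ring: Ivan -> Frank). State: lamp:Frank, ring:Frank
Event 3 (give ring: Frank -> Ivan). State: lamp:Frank, ring:Ivan
Event 4 (give lamp: Frank -> Sybil). State: lamp:Sybil, ring:Ivan
Event 5 (swap ring<->lamp: now ring:Sybil, lamp:Ivan). State: lamp:Ivan, ring:Sybil
Event 6 (swap lamp<->ring: now lamp:Sybil, ring:Ivan). State: lamp:Sybil, ring:Ivan
Event 7 (give lamp: Sybil -> Frank). State: lamp:Frank, ring:Ivan
Event 8 (give lamp: Frank -> Sybil). State: lamp:Sybil, ring:Ivan
Event 9 (give lamp: Sybil -> Frank). State: lamp:Frank, ring:Ivan
Event 10 (swap ring<->lamp: now ring:Frank, lamp:Ivan). State: lamp:Ivan, ring:Frank

Final state: lamp:Ivan, ring:Frank
The ring is held by Frank.

Answer: Frank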